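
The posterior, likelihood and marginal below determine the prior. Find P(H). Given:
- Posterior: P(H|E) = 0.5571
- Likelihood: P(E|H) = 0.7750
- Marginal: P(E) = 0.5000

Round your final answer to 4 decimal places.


From Bayes' theorem: P(H|E) = P(E|H) × P(H) / P(E)

Rearranging for P(H):
P(H) = P(H|E) × P(E) / P(E|H)
     = 0.5571 × 0.5000 / 0.7750
     = 0.27855000 / 0.7750
     = 0.3594


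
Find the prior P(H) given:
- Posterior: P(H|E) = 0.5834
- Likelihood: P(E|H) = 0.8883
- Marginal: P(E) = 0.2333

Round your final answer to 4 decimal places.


From Bayes' theorem: P(H|E) = P(E|H) × P(H) / P(E)

Rearranging for P(H):
P(H) = P(H|E) × P(E) / P(E|H)
     = 0.5834 × 0.2333 / 0.8883
     = 0.13610722 / 0.8883
     = 0.1532


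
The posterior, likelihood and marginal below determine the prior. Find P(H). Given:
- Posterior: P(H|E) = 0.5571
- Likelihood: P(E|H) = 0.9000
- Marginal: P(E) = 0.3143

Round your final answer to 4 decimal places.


From Bayes' theorem: P(H|E) = P(E|H) × P(H) / P(E)

Rearranging for P(H):
P(H) = P(H|E) × P(E) / P(E|H)
     = 0.5571 × 0.3143 / 0.9000
     = 0.17509653 / 0.9000
     = 0.1946


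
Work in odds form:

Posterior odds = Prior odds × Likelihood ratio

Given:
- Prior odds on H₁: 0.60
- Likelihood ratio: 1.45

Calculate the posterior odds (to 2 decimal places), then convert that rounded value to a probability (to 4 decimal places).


Step 1: Calculate posterior odds
Posterior odds = Prior odds × LR
               = 0.60 × 1.45
               = 0.87

Step 2: Convert to probability
P(H₁|E) = Posterior odds / (1 + Posterior odds)
       = 0.87 / (1 + 0.87)
       = 0.87 / 1.87
       = 0.4652

The evidence increased P(H₁) from 0.3750 to 0.4652.


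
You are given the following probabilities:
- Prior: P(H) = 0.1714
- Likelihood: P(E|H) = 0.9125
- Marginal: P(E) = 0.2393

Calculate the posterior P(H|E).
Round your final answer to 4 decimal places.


Using Bayes' theorem:

P(H|E) = P(E|H) × P(H) / P(E)
       = 0.9125 × 0.1714 / 0.2393
       = 0.15640250 / 0.2393
       = 0.6536

The evidence strengthens our belief in H.
Prior: 0.1714 → Posterior: 0.6536


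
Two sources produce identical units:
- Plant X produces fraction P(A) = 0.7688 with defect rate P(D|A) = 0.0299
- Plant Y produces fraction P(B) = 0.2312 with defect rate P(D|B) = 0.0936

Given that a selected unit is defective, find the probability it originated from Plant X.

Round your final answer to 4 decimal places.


Let A = from Plant X, D = defective

Given:
- P(A) = 0.7688, P(B) = 0.2312
- P(D|A) = 0.0299, P(D|B) = 0.0936

Step 1: Find P(D)
P(D) = P(D|A)P(A) + P(D|B)P(B)
     = 0.0299 × 0.7688 + 0.0936 × 0.2312
     = 0.02298712 + 0.02164032
     = 0.04462744

Step 2: Apply Bayes' theorem
P(A|D) = P(D|A)P(A) / P(D)
       = 0.02298712 / 0.04462744
       = 0.5151


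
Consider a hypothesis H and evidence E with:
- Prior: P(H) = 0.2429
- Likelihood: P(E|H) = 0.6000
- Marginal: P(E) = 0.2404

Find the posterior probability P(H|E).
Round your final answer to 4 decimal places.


Using Bayes' theorem:

P(H|E) = P(E|H) × P(H) / P(E)
       = 0.6000 × 0.2429 / 0.2404
       = 0.14574000 / 0.2404
       = 0.6062

The evidence strengthens our belief in H.
Prior: 0.2429 → Posterior: 0.6062


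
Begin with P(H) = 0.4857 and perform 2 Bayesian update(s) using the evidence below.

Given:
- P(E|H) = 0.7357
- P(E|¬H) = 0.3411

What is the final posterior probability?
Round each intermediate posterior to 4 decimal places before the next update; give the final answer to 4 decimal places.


Sequential Bayesian updating:

Initial prior: P(H) = 0.4857

Update 1:
  P(E) = 0.7357 × 0.4857 + 0.3411 × 0.5143 = 0.35732949 + 0.17542773 = 0.53275722
  P(H|E) = 0.35732949 / 0.53275722 = 0.6707

Update 2:
  P(E) = 0.7357 × 0.6707 + 0.3411 × 0.3293 = 0.49343399 + 0.11232423 = 0.60575822
  P(H|E) = 0.49343399 / 0.60575822 = 0.8146

Final posterior: 0.8146


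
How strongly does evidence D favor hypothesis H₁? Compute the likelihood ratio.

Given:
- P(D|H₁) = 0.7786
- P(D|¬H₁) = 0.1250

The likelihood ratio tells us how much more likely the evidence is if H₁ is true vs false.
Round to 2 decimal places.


Likelihood Ratio (LR) = P(D|H₁) / P(D|¬H₁)

LR = 0.7786 / 0.1250
   = 6.23

The evidence is 6.23 times more likely if H₁ is true than if H₁ is false.
Since LR > 1, the evidence supports H₁ over ¬H₁.


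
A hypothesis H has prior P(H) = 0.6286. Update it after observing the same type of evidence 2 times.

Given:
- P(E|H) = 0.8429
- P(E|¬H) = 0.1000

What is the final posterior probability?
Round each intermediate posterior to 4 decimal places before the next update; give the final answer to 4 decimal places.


Sequential Bayesian updating:

Initial prior: P(H) = 0.6286

Update 1:
  P(E) = 0.8429 × 0.6286 + 0.1000 × 0.3714 = 0.52984694 + 0.03714000 = 0.56698694
  P(H|E) = 0.52984694 / 0.56698694 = 0.9345

Update 2:
  P(E) = 0.8429 × 0.9345 + 0.1000 × 0.0655 = 0.78769005 + 0.00655000 = 0.79424005
  P(H|E) = 0.78769005 / 0.79424005 = 0.9918

Final posterior: 0.9918


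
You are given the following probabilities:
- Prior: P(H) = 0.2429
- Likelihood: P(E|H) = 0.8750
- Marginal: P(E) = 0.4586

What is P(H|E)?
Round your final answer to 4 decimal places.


Using Bayes' theorem:

P(H|E) = P(E|H) × P(H) / P(E)
       = 0.8750 × 0.2429 / 0.4586
       = 0.21253750 / 0.4586
       = 0.4634

The evidence strengthens our belief in H.
Prior: 0.2429 → Posterior: 0.4634


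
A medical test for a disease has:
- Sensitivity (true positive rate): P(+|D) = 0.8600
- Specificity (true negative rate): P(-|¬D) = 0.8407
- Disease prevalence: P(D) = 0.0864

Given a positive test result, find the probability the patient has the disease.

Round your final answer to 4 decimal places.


Let D = has disease, + = positive test

Given:
- P(D) = 0.0864 (prevalence)
- P(+|D) = 0.8600 (sensitivity)
- P(-|¬D) = 0.8407 (specificity)
- P(+|¬D) = 0.1593 (false positive rate = 1 - specificity)

Step 1: Find P(+)
P(+) = P(+|D)P(D) + P(+|¬D)P(¬D)
     = 0.8600 × 0.0864 + 0.1593 × 0.9136
     = 0.07430400 + 0.14553648
     = 0.21984048

Step 2: Apply Bayes' theorem for P(D|+)
P(D|+) = P(+|D)P(D) / P(+)
       = 0.07430400 / 0.21984048
       = 0.3380


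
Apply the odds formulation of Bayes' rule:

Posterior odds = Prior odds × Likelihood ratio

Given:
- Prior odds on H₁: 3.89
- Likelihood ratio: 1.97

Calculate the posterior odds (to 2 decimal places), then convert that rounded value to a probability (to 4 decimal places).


Step 1: Calculate posterior odds
Posterior odds = Prior odds × LR
               = 3.89 × 1.97
               = 7.66

Step 2: Convert to probability
P(H₁|E) = Posterior odds / (1 + Posterior odds)
       = 7.66 / (1 + 7.66)
       = 7.66 / 8.66
       = 0.8845

The evidence increased P(H₁) from 0.7955 to 0.8845.


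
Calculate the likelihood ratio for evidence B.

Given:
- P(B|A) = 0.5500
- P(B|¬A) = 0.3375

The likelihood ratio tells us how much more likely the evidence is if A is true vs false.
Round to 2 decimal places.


Likelihood Ratio (LR) = P(B|A) / P(B|¬A)

LR = 0.5500 / 0.3375
   = 1.63

The evidence is 1.63 times more likely if A is true than if A is false.
LR > 1, so observing B raises the odds in favor of A.


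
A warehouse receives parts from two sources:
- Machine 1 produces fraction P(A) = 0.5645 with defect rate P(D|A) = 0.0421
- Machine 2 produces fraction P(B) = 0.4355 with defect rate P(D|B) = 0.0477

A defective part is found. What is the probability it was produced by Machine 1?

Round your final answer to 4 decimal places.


Let A = from Machine 1, D = defective

Given:
- P(A) = 0.5645, P(B) = 0.4355
- P(D|A) = 0.0421, P(D|B) = 0.0477

Step 1: Find P(D)
P(D) = P(D|A)P(A) + P(D|B)P(B)
     = 0.0421 × 0.5645 + 0.0477 × 0.4355
     = 0.02376545 + 0.02077335
     = 0.04453880

Step 2: Apply Bayes' theorem
P(A|D) = P(D|A)P(A) / P(D)
       = 0.02376545 / 0.04453880
       = 0.5336


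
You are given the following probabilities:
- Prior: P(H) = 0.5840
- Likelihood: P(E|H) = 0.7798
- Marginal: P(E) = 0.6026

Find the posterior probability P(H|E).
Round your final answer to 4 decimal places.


Using Bayes' theorem:

P(H|E) = P(E|H) × P(H) / P(E)
       = 0.7798 × 0.5840 / 0.6026
       = 0.45540320 / 0.6026
       = 0.7557

The evidence strengthens our belief in H.
Prior: 0.5840 → Posterior: 0.7557


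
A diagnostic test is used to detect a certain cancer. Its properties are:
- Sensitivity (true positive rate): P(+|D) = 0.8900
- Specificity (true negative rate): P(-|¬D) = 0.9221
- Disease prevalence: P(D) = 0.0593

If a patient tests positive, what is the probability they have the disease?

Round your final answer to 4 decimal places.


Let D = has disease, + = positive test

Given:
- P(D) = 0.0593 (prevalence)
- P(+|D) = 0.8900 (sensitivity)
- P(-|¬D) = 0.9221 (specificity)
- P(+|¬D) = 0.0779 (false positive rate = 1 - specificity)

Step 1: Find P(+)
P(+) = P(+|D)P(D) + P(+|¬D)P(¬D)
     = 0.8900 × 0.0593 + 0.0779 × 0.9407
     = 0.05277700 + 0.07328053
     = 0.12605753

Step 2: Apply Bayes' theorem for P(D|+)
P(D|+) = P(+|D)P(D) / P(+)
       = 0.05277700 / 0.12605753
       = 0.4187


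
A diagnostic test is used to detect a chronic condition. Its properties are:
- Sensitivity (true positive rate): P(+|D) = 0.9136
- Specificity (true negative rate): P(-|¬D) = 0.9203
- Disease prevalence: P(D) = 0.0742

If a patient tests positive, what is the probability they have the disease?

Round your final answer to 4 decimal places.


Let D = has disease, + = positive test

Given:
- P(D) = 0.0742 (prevalence)
- P(+|D) = 0.9136 (sensitivity)
- P(-|¬D) = 0.9203 (specificity)
- P(+|¬D) = 0.0797 (false positive rate = 1 - specificity)

Step 1: Find P(+)
P(+) = P(+|D)P(D) + P(+|¬D)P(¬D)
     = 0.9136 × 0.0742 + 0.0797 × 0.9258
     = 0.06778912 + 0.07378626
     = 0.14157538

Step 2: Apply Bayes' theorem for P(D|+)
P(D|+) = P(+|D)P(D) / P(+)
       = 0.06778912 / 0.14157538
       = 0.4788


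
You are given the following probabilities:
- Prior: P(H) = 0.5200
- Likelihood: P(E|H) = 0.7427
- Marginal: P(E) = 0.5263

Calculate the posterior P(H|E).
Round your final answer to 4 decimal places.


Using Bayes' theorem:

P(H|E) = P(E|H) × P(H) / P(E)
       = 0.7427 × 0.5200 / 0.5263
       = 0.38620400 / 0.5263
       = 0.7338

The evidence strengthens our belief in H.
Prior: 0.5200 → Posterior: 0.7338


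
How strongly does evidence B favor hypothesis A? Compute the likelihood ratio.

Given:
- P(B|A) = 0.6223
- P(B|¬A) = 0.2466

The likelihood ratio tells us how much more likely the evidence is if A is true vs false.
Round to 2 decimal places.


Likelihood Ratio (LR) = P(B|A) / P(B|¬A)

LR = 0.6223 / 0.2466
   = 2.52

The evidence is 2.52 times more likely if A is true than if A is false.
Since LR > 1, the evidence supports A over ¬A.


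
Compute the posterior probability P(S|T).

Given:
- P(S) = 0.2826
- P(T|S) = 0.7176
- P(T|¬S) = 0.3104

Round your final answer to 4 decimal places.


Bayes' theorem: P(S|T) = P(T|S) × P(S) / P(T)

Step 1: Calculate P(T) using law of total probability
P(T) = P(T|S)P(S) + P(T|¬S)P(¬S)
     = 0.7176 × 0.2826 + 0.3104 × 0.7174
     = 0.20279376 + 0.22268096
     = 0.42547472

Step 2: Apply Bayes' theorem
P(S|T) = P(T|S) × P(S) / P(T)
       = 0.20279376 / 0.42547472
       = 0.4766


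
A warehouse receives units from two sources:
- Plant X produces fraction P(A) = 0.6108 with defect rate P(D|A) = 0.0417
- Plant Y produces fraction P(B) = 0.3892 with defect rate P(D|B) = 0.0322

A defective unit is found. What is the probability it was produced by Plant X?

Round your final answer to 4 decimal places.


Let A = from Plant X, D = defective

Given:
- P(A) = 0.6108, P(B) = 0.3892
- P(D|A) = 0.0417, P(D|B) = 0.0322

Step 1: Find P(D)
P(D) = P(D|A)P(A) + P(D|B)P(B)
     = 0.0417 × 0.6108 + 0.0322 × 0.3892
     = 0.02547036 + 0.01253224
     = 0.03800260

Step 2: Apply Bayes' theorem
P(A|D) = P(D|A)P(A) / P(D)
       = 0.02547036 / 0.03800260
       = 0.6702


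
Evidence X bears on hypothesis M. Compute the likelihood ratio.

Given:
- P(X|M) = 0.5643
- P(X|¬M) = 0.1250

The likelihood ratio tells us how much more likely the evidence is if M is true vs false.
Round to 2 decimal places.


Likelihood Ratio (LR) = P(X|M) / P(X|¬M)

LR = 0.5643 / 0.1250
   = 4.51

The evidence is 4.51 times more likely if M is true than if M is false.
Since LR > 1, the evidence supports M over ¬M.


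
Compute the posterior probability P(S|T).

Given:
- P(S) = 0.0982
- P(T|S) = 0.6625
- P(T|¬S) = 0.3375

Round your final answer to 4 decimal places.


Bayes' theorem: P(S|T) = P(T|S) × P(S) / P(T)

Step 1: Calculate P(T) using law of total probability
P(T) = P(T|S)P(S) + P(T|¬S)P(¬S)
     = 0.6625 × 0.0982 + 0.3375 × 0.9018
     = 0.06505750 + 0.30435750
     = 0.36941500

Step 2: Apply Bayes' theorem
P(S|T) = P(T|S) × P(S) / P(T)
       = 0.06505750 / 0.36941500
       = 0.1761


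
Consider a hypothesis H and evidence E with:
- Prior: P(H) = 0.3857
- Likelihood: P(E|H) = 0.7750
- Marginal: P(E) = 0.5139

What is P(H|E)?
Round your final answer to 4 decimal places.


Using Bayes' theorem:

P(H|E) = P(E|H) × P(H) / P(E)
       = 0.7750 × 0.3857 / 0.5139
       = 0.29891750 / 0.5139
       = 0.5817

The evidence strengthens our belief in H.
Prior: 0.3857 → Posterior: 0.5817


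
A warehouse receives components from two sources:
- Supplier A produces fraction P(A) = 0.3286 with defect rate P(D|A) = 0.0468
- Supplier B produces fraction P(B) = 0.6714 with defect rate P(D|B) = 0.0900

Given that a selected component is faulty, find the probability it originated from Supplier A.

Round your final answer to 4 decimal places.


Let A = from Supplier A, D = faulty

Given:
- P(A) = 0.3286, P(B) = 0.6714
- P(D|A) = 0.0468, P(D|B) = 0.0900

Step 1: Find P(D)
P(D) = P(D|A)P(A) + P(D|B)P(B)
     = 0.0468 × 0.3286 + 0.0900 × 0.6714
     = 0.01537848 + 0.06042600
     = 0.07580448

Step 2: Apply Bayes' theorem
P(A|D) = P(D|A)P(A) / P(D)
       = 0.01537848 / 0.07580448
       = 0.2029


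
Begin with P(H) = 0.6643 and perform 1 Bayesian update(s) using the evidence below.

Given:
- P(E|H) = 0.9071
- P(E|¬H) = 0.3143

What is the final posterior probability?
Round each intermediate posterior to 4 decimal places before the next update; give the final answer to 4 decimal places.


Sequential Bayesian updating:

Initial prior: P(H) = 0.6643

Update 1:
  P(E) = 0.9071 × 0.6643 + 0.3143 × 0.3357 = 0.60258653 + 0.10551051 = 0.70809704
  P(H|E) = 0.60258653 / 0.70809704 = 0.8510

Final posterior: 0.8510


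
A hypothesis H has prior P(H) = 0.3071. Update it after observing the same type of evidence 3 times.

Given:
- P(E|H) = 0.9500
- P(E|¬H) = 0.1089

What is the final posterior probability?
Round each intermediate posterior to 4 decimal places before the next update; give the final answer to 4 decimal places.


Sequential Bayesian updating:

Initial prior: P(H) = 0.3071

Update 1:
  P(E) = 0.9500 × 0.3071 + 0.1089 × 0.6929 = 0.29174500 + 0.07545681 = 0.36720181
  P(H|E) = 0.29174500 / 0.36720181 = 0.7945

Update 2:
  P(E) = 0.9500 × 0.7945 + 0.1089 × 0.2055 = 0.75477500 + 0.02237895 = 0.77715395
  P(H|E) = 0.75477500 / 0.77715395 = 0.9712

Update 3:
  P(E) = 0.9500 × 0.9712 + 0.1089 × 0.0288 = 0.92264000 + 0.00313632 = 0.92577632
  P(H|E) = 0.92264000 / 0.92577632 = 0.9966

Final posterior: 0.9966


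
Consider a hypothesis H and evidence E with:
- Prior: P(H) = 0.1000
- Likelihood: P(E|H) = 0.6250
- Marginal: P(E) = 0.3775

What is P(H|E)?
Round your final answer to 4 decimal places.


Using Bayes' theorem:

P(H|E) = P(E|H) × P(H) / P(E)
       = 0.6250 × 0.1000 / 0.3775
       = 0.06250000 / 0.3775
       = 0.1656

The evidence strengthens our belief in H.
Prior: 0.1000 → Posterior: 0.1656


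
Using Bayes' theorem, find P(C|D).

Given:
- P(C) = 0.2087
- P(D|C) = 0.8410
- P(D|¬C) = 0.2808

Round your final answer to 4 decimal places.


Bayes' theorem: P(C|D) = P(D|C) × P(C) / P(D)

Step 1: Calculate P(D) using law of total probability
P(D) = P(D|C)P(C) + P(D|¬C)P(¬C)
     = 0.8410 × 0.2087 + 0.2808 × 0.7913
     = 0.17551670 + 0.22219704
     = 0.39771374

Step 2: Apply Bayes' theorem
P(C|D) = P(D|C) × P(C) / P(D)
       = 0.17551670 / 0.39771374
       = 0.4413


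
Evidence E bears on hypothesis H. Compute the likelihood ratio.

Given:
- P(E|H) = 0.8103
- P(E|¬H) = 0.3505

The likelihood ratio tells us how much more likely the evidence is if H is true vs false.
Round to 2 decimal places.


Likelihood Ratio (LR) = P(E|H) / P(E|¬H)

LR = 0.8103 / 0.3505
   = 2.31

The evidence is 2.31 times more likely if H is true than if H is false.
LR > 1, so observing E raises the odds in favor of H.


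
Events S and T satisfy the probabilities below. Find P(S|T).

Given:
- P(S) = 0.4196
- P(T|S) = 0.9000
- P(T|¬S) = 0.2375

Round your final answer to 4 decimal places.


Bayes' theorem: P(S|T) = P(T|S) × P(S) / P(T)

Step 1: Calculate P(T) using law of total probability
P(T) = P(T|S)P(S) + P(T|¬S)P(¬S)
     = 0.9000 × 0.4196 + 0.2375 × 0.5804
     = 0.37764000 + 0.13784500
     = 0.51548500

Step 2: Apply Bayes' theorem
P(S|T) = P(T|S) × P(S) / P(T)
       = 0.37764000 / 0.51548500
       = 0.7326


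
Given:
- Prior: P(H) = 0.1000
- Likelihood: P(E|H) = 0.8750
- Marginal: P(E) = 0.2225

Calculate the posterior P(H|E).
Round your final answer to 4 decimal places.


Using Bayes' theorem:

P(H|E) = P(E|H) × P(H) / P(E)
       = 0.8750 × 0.1000 / 0.2225
       = 0.08750000 / 0.2225
       = 0.3933

The evidence strengthens our belief in H.
Prior: 0.1000 → Posterior: 0.3933


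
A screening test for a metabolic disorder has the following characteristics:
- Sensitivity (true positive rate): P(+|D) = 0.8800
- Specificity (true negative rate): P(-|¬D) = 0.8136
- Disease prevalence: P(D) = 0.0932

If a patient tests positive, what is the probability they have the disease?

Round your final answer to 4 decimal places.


Let D = has disease, + = positive test

Given:
- P(D) = 0.0932 (prevalence)
- P(+|D) = 0.8800 (sensitivity)
- P(-|¬D) = 0.8136 (specificity)
- P(+|¬D) = 0.1864 (false positive rate = 1 - specificity)

Step 1: Find P(+)
P(+) = P(+|D)P(D) + P(+|¬D)P(¬D)
     = 0.8800 × 0.0932 + 0.1864 × 0.9068
     = 0.08201600 + 0.16902752
     = 0.25104352

Step 2: Apply Bayes' theorem for P(D|+)
P(D|+) = P(+|D)P(D) / P(+)
       = 0.08201600 / 0.25104352
       = 0.3267


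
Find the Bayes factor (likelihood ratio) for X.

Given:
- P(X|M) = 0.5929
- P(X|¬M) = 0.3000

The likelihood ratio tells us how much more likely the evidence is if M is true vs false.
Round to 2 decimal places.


Likelihood Ratio (LR) = P(X|M) / P(X|¬M)

LR = 0.5929 / 0.3000
   = 1.98

The evidence is 1.98 times more likely if M is true than if M is false.
Since LR > 1, the evidence supports M over ¬M.


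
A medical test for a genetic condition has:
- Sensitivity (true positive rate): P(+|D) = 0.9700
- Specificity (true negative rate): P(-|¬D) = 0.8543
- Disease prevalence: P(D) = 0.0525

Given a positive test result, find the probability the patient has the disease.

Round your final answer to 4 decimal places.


Let D = has disease, + = positive test

Given:
- P(D) = 0.0525 (prevalence)
- P(+|D) = 0.9700 (sensitivity)
- P(-|¬D) = 0.8543 (specificity)
- P(+|¬D) = 0.1457 (false positive rate = 1 - specificity)

Step 1: Find P(+)
P(+) = P(+|D)P(D) + P(+|¬D)P(¬D)
     = 0.9700 × 0.0525 + 0.1457 × 0.9475
     = 0.05092500 + 0.13805075
     = 0.18897575

Step 2: Apply Bayes' theorem for P(D|+)
P(D|+) = P(+|D)P(D) / P(+)
       = 0.05092500 / 0.18897575
       = 0.2695


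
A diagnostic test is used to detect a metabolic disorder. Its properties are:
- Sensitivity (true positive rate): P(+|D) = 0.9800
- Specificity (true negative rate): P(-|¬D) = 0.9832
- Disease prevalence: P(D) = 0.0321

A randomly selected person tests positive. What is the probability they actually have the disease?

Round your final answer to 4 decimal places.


Let D = has disease, + = positive test

Given:
- P(D) = 0.0321 (prevalence)
- P(+|D) = 0.9800 (sensitivity)
- P(-|¬D) = 0.9832 (specificity)
- P(+|¬D) = 0.0168 (false positive rate = 1 - specificity)

Step 1: Find P(+)
P(+) = P(+|D)P(D) + P(+|¬D)P(¬D)
     = 0.9800 × 0.0321 + 0.0168 × 0.9679
     = 0.03145800 + 0.01626072
     = 0.04771872

Step 2: Apply Bayes' theorem for P(D|+)
P(D|+) = P(+|D)P(D) / P(+)
       = 0.03145800 / 0.04771872
       = 0.6592


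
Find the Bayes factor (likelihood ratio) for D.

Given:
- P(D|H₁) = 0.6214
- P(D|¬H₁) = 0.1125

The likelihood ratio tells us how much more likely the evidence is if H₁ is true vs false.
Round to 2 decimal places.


Likelihood Ratio (LR) = P(D|H₁) / P(D|¬H₁)

LR = 0.6214 / 0.1125
   = 5.52

The evidence is 5.52 times more likely if H₁ is true than if H₁ is false.
Because LR exceeds 1, D is evidence for H₁.


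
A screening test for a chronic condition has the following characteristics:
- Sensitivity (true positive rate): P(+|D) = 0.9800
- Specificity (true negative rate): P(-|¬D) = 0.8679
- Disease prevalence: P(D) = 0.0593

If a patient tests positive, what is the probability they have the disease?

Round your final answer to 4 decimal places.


Let D = has disease, + = positive test

Given:
- P(D) = 0.0593 (prevalence)
- P(+|D) = 0.9800 (sensitivity)
- P(-|¬D) = 0.8679 (specificity)
- P(+|¬D) = 0.1321 (false positive rate = 1 - specificity)

Step 1: Find P(+)
P(+) = P(+|D)P(D) + P(+|¬D)P(¬D)
     = 0.9800 × 0.0593 + 0.1321 × 0.9407
     = 0.05811400 + 0.12426647
     = 0.18238047

Step 2: Apply Bayes' theorem for P(D|+)
P(D|+) = P(+|D)P(D) / P(+)
       = 0.05811400 / 0.18238047
       = 0.3186


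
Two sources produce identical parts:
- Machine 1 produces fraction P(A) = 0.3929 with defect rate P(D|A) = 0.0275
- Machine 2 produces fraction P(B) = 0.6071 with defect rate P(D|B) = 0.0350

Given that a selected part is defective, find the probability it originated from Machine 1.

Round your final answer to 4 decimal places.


Let A = from Machine 1, D = defective

Given:
- P(A) = 0.3929, P(B) = 0.6071
- P(D|A) = 0.0275, P(D|B) = 0.0350

Step 1: Find P(D)
P(D) = P(D|A)P(A) + P(D|B)P(B)
     = 0.0275 × 0.3929 + 0.0350 × 0.6071
     = 0.01080475 + 0.02124850
     = 0.03205325

Step 2: Apply Bayes' theorem
P(A|D) = P(D|A)P(A) / P(D)
       = 0.01080475 / 0.03205325
       = 0.3371


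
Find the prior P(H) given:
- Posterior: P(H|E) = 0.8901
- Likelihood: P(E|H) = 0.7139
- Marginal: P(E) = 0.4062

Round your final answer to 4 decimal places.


From Bayes' theorem: P(H|E) = P(E|H) × P(H) / P(E)

Rearranging for P(H):
P(H) = P(H|E) × P(E) / P(E|H)
     = 0.8901 × 0.4062 / 0.7139
     = 0.36155862 / 0.7139
     = 0.5065


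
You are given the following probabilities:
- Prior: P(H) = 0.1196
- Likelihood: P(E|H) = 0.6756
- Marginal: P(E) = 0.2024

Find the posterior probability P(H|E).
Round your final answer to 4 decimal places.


Using Bayes' theorem:

P(H|E) = P(E|H) × P(H) / P(E)
       = 0.6756 × 0.1196 / 0.2024
       = 0.08080176 / 0.2024
       = 0.3992

The evidence strengthens our belief in H.
Prior: 0.1196 → Posterior: 0.3992


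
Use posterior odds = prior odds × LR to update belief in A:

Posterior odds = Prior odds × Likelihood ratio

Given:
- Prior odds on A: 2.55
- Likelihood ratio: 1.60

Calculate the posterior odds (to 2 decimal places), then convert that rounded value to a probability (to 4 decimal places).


Step 1: Calculate posterior odds
Posterior odds = Prior odds × LR
               = 2.55 × 1.60
               = 4.08

Step 2: Convert to probability
P(A|E) = Posterior odds / (1 + Posterior odds)
       = 4.08 / (1 + 4.08)
       = 4.08 / 5.08
       = 0.8031

The evidence increased P(A) from 0.7183 to 0.8031.


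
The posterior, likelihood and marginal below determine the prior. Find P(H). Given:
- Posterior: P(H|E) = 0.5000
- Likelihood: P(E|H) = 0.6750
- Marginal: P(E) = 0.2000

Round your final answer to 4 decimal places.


From Bayes' theorem: P(H|E) = P(E|H) × P(H) / P(E)

Rearranging for P(H):
P(H) = P(H|E) × P(E) / P(E|H)
     = 0.5000 × 0.2000 / 0.6750
     = 0.10000000 / 0.6750
     = 0.1481


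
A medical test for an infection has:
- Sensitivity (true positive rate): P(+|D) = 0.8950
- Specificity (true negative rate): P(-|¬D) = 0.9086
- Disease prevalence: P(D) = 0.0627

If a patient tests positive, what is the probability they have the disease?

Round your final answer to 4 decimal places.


Let D = has disease, + = positive test

Given:
- P(D) = 0.0627 (prevalence)
- P(+|D) = 0.8950 (sensitivity)
- P(-|¬D) = 0.9086 (specificity)
- P(+|¬D) = 0.0914 (false positive rate = 1 - specificity)

Step 1: Find P(+)
P(+) = P(+|D)P(D) + P(+|¬D)P(¬D)
     = 0.8950 × 0.0627 + 0.0914 × 0.9373
     = 0.05611650 + 0.08566922
     = 0.14178572

Step 2: Apply Bayes' theorem for P(D|+)
P(D|+) = P(+|D)P(D) / P(+)
       = 0.05611650 / 0.14178572
       = 0.3958


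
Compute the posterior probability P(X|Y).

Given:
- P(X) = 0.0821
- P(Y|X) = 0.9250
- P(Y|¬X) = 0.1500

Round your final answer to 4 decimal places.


Bayes' theorem: P(X|Y) = P(Y|X) × P(X) / P(Y)

Step 1: Calculate P(Y) using law of total probability
P(Y) = P(Y|X)P(X) + P(Y|¬X)P(¬X)
     = 0.9250 × 0.0821 + 0.1500 × 0.9179
     = 0.07594250 + 0.13768500
     = 0.21362750

Step 2: Apply Bayes' theorem
P(X|Y) = P(Y|X) × P(X) / P(Y)
       = 0.07594250 / 0.21362750
       = 0.3555


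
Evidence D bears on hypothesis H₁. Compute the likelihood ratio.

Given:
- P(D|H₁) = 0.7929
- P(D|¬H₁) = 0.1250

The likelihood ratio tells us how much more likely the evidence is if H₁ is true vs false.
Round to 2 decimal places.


Likelihood Ratio (LR) = P(D|H₁) / P(D|¬H₁)

LR = 0.7929 / 0.1250
   = 6.34

The evidence is 6.34 times more likely if H₁ is true than if H₁ is false.
Because LR exceeds 1, D is evidence for H₁.


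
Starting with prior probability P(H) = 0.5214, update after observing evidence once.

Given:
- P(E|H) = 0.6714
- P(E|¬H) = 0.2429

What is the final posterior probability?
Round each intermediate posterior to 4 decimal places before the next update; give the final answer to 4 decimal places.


Sequential Bayesian updating:

Initial prior: P(H) = 0.5214

Update 1:
  P(E) = 0.6714 × 0.5214 + 0.2429 × 0.4786 = 0.35006796 + 0.11625194 = 0.46631990
  P(H|E) = 0.35006796 / 0.46631990 = 0.7507

Final posterior: 0.7507


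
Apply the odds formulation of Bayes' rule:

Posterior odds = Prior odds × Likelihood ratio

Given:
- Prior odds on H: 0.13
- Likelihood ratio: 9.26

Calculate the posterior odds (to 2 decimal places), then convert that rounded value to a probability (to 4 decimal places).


Step 1: Calculate posterior odds
Posterior odds = Prior odds × LR
               = 0.13 × 9.26
               = 1.20

Step 2: Convert to probability
P(H|E) = Posterior odds / (1 + Posterior odds)
       = 1.20 / (1 + 1.20)
       = 1.20 / 2.20
       = 0.5455

The evidence increased P(H) from 0.1150 to 0.5455.


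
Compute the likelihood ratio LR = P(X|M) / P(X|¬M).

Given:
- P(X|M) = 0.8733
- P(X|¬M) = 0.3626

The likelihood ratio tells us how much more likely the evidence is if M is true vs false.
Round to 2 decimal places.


Likelihood Ratio (LR) = P(X|M) / P(X|¬M)

LR = 0.8733 / 0.3626
   = 2.41

The evidence is 2.41 times more likely if M is true than if M is false.
Since LR > 1, the evidence supports M over ¬M.


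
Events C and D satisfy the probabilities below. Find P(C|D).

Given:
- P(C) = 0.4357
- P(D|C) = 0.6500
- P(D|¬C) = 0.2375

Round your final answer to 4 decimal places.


Bayes' theorem: P(C|D) = P(D|C) × P(C) / P(D)

Step 1: Calculate P(D) using law of total probability
P(D) = P(D|C)P(C) + P(D|¬C)P(¬C)
     = 0.6500 × 0.4357 + 0.2375 × 0.5643
     = 0.28320500 + 0.13402125
     = 0.41722625

Step 2: Apply Bayes' theorem
P(C|D) = P(D|C) × P(C) / P(D)
       = 0.28320500 / 0.41722625
       = 0.6788


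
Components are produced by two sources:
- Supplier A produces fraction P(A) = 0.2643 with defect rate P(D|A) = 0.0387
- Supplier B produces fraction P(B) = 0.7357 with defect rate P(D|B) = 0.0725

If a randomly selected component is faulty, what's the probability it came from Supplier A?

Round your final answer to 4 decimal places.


Let A = from Supplier A, D = faulty

Given:
- P(A) = 0.2643, P(B) = 0.7357
- P(D|A) = 0.0387, P(D|B) = 0.0725

Step 1: Find P(D)
P(D) = P(D|A)P(A) + P(D|B)P(B)
     = 0.0387 × 0.2643 + 0.0725 × 0.7357
     = 0.01022841 + 0.05333825
     = 0.06356666

Step 2: Apply Bayes' theorem
P(A|D) = P(D|A)P(A) / P(D)
       = 0.01022841 / 0.06356666
       = 0.1609


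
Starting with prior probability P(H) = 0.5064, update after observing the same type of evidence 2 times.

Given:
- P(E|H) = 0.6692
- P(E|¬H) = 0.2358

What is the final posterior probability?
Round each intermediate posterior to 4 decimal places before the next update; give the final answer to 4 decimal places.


Sequential Bayesian updating:

Initial prior: P(H) = 0.5064

Update 1:
  P(E) = 0.6692 × 0.5064 + 0.2358 × 0.4936 = 0.33888288 + 0.11639088 = 0.45527376
  P(H|E) = 0.33888288 / 0.45527376 = 0.7443

Update 2:
  P(E) = 0.6692 × 0.7443 + 0.2358 × 0.2557 = 0.49808556 + 0.06029406 = 0.55837962
  P(H|E) = 0.49808556 / 0.55837962 = 0.8920

Final posterior: 0.8920


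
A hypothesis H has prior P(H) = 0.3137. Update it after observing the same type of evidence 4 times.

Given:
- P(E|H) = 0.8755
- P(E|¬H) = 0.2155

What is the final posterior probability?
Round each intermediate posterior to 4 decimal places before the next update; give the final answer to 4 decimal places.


Sequential Bayesian updating:

Initial prior: P(H) = 0.3137

Update 1:
  P(E) = 0.8755 × 0.3137 + 0.2155 × 0.6863 = 0.27464435 + 0.14789765 = 0.42254200
  P(H|E) = 0.27464435 / 0.42254200 = 0.6500

Update 2:
  P(E) = 0.8755 × 0.6500 + 0.2155 × 0.3500 = 0.56907500 + 0.07542500 = 0.64450000
  P(H|E) = 0.56907500 / 0.64450000 = 0.8830

Update 3:
  P(E) = 0.8755 × 0.8830 + 0.2155 × 0.1170 = 0.77306650 + 0.02521350 = 0.79828000
  P(H|E) = 0.77306650 / 0.79828000 = 0.9684

Update 4:
  P(E) = 0.8755 × 0.9684 + 0.2155 × 0.0316 = 0.84783420 + 0.00680980 = 0.85464400
  P(H|E) = 0.84783420 / 0.85464400 = 0.9920

Final posterior: 0.9920


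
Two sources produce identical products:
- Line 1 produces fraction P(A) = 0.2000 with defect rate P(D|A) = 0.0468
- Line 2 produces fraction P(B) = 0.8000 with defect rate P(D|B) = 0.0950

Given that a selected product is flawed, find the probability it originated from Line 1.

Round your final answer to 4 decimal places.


Let A = from Line 1, D = flawed

Given:
- P(A) = 0.2000, P(B) = 0.8000
- P(D|A) = 0.0468, P(D|B) = 0.0950

Step 1: Find P(D)
P(D) = P(D|A)P(A) + P(D|B)P(B)
     = 0.0468 × 0.2000 + 0.0950 × 0.8000
     = 0.00936000 + 0.07600000
     = 0.08536000

Step 2: Apply Bayes' theorem
P(A|D) = P(D|A)P(A) / P(D)
       = 0.00936000 / 0.08536000
       = 0.1097


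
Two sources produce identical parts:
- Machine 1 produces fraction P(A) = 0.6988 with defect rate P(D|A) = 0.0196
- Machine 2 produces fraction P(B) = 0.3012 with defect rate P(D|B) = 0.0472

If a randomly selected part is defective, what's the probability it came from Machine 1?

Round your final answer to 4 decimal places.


Let A = from Machine 1, D = defective

Given:
- P(A) = 0.6988, P(B) = 0.3012
- P(D|A) = 0.0196, P(D|B) = 0.0472

Step 1: Find P(D)
P(D) = P(D|A)P(A) + P(D|B)P(B)
     = 0.0196 × 0.6988 + 0.0472 × 0.3012
     = 0.01369648 + 0.01421664
     = 0.02791312

Step 2: Apply Bayes' theorem
P(A|D) = P(D|A)P(A) / P(D)
       = 0.01369648 / 0.02791312
       = 0.4907


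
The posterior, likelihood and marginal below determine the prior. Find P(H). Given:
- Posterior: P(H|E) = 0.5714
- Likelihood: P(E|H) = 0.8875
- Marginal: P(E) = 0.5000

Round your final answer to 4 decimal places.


From Bayes' theorem: P(H|E) = P(E|H) × P(H) / P(E)

Rearranging for P(H):
P(H) = P(H|E) × P(E) / P(E|H)
     = 0.5714 × 0.5000 / 0.8875
     = 0.28570000 / 0.8875
     = 0.3219


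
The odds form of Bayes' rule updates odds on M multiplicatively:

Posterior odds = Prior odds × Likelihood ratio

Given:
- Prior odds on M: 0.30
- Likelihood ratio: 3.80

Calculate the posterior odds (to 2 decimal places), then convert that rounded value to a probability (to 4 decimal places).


Step 1: Calculate posterior odds
Posterior odds = Prior odds × LR
               = 0.30 × 3.80
               = 1.14

Step 2: Convert to probability
P(M|E) = Posterior odds / (1 + Posterior odds)
       = 1.14 / (1 + 1.14)
       = 1.14 / 2.14
       = 0.5327

The evidence increased P(M) from 0.2308 to 0.5327.


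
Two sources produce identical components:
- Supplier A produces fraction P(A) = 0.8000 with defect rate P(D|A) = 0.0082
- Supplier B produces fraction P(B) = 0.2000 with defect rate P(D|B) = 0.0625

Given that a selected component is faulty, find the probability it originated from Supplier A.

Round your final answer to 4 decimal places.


Let A = from Supplier A, D = faulty

Given:
- P(A) = 0.8000, P(B) = 0.2000
- P(D|A) = 0.0082, P(D|B) = 0.0625

Step 1: Find P(D)
P(D) = P(D|A)P(A) + P(D|B)P(B)
     = 0.0082 × 0.8000 + 0.0625 × 0.2000
     = 0.00656000 + 0.01250000
     = 0.01906000

Step 2: Apply Bayes' theorem
P(A|D) = P(D|A)P(A) / P(D)
       = 0.00656000 / 0.01906000
       = 0.3442


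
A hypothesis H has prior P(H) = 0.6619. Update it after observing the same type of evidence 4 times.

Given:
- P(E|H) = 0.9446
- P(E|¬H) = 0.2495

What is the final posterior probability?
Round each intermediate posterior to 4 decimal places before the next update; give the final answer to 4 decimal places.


Sequential Bayesian updating:

Initial prior: P(H) = 0.6619

Update 1:
  P(E) = 0.9446 × 0.6619 + 0.2495 × 0.3381 = 0.62523074 + 0.08435595 = 0.70958669
  P(H|E) = 0.62523074 / 0.70958669 = 0.8811

Update 2:
  P(E) = 0.9446 × 0.8811 + 0.2495 × 0.1189 = 0.83228706 + 0.02966555 = 0.86195261
  P(H|E) = 0.83228706 / 0.86195261 = 0.9656

Update 3:
  P(E) = 0.9446 × 0.9656 + 0.2495 × 0.0344 = 0.91210576 + 0.00858280 = 0.92068856
  P(H|E) = 0.91210576 / 0.92068856 = 0.9907

Update 4:
  P(E) = 0.9446 × 0.9907 + 0.2495 × 0.0093 = 0.93581522 + 0.00232035 = 0.93813557
  P(H|E) = 0.93581522 / 0.93813557 = 0.9975

Final posterior: 0.9975


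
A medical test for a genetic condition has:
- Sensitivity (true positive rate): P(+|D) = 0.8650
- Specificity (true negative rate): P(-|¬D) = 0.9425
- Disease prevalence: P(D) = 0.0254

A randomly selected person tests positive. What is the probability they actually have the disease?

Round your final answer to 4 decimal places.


Let D = has disease, + = positive test

Given:
- P(D) = 0.0254 (prevalence)
- P(+|D) = 0.8650 (sensitivity)
- P(-|¬D) = 0.9425 (specificity)
- P(+|¬D) = 0.0575 (false positive rate = 1 - specificity)

Step 1: Find P(+)
P(+) = P(+|D)P(D) + P(+|¬D)P(¬D)
     = 0.8650 × 0.0254 + 0.0575 × 0.9746
     = 0.02197100 + 0.05603950
     = 0.07801050

Step 2: Apply Bayes' theorem for P(D|+)
P(D|+) = P(+|D)P(D) / P(+)
       = 0.02197100 / 0.07801050
       = 0.2816


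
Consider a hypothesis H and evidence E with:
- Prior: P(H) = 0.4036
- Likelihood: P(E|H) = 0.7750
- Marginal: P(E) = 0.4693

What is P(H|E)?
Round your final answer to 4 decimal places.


Using Bayes' theorem:

P(H|E) = P(E|H) × P(H) / P(E)
       = 0.7750 × 0.4036 / 0.4693
       = 0.31279000 / 0.4693
       = 0.6665

The evidence strengthens our belief in H.
Prior: 0.4036 → Posterior: 0.6665


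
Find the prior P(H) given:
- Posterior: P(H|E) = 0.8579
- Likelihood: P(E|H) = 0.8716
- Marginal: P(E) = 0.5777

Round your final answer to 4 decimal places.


From Bayes' theorem: P(H|E) = P(E|H) × P(H) / P(E)

Rearranging for P(H):
P(H) = P(H|E) × P(E) / P(E|H)
     = 0.8579 × 0.5777 / 0.8716
     = 0.49560883 / 0.8716
     = 0.5686


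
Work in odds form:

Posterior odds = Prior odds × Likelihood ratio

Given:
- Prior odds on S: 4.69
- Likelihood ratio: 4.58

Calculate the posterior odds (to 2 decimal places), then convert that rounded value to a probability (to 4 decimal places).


Step 1: Calculate posterior odds
Posterior odds = Prior odds × LR
               = 4.69 × 4.58
               = 21.48

Step 2: Convert to probability
P(S|E) = Posterior odds / (1 + Posterior odds)
       = 21.48 / (1 + 21.48)
       = 21.48 / 22.48
       = 0.9555

The evidence increased P(S) from 0.8243 to 0.9555.


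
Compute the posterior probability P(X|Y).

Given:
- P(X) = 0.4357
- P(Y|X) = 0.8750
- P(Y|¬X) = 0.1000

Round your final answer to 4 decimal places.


Bayes' theorem: P(X|Y) = P(Y|X) × P(X) / P(Y)

Step 1: Calculate P(Y) using law of total probability
P(Y) = P(Y|X)P(X) + P(Y|¬X)P(¬X)
     = 0.8750 × 0.4357 + 0.1000 × 0.5643
     = 0.38123750 + 0.05643000
     = 0.43766750

Step 2: Apply Bayes' theorem
P(X|Y) = P(Y|X) × P(X) / P(Y)
       = 0.38123750 / 0.43766750
       = 0.8711


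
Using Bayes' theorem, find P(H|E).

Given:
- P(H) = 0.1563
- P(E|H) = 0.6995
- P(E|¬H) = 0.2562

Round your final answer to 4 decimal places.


Bayes' theorem: P(H|E) = P(E|H) × P(H) / P(E)

Step 1: Calculate P(E) using law of total probability
P(E) = P(E|H)P(H) + P(E|¬H)P(¬H)
     = 0.6995 × 0.1563 + 0.2562 × 0.8437
     = 0.10933185 + 0.21615594
     = 0.32548779

Step 2: Apply Bayes' theorem
P(H|E) = P(E|H) × P(H) / P(E)
       = 0.10933185 / 0.32548779
       = 0.3359


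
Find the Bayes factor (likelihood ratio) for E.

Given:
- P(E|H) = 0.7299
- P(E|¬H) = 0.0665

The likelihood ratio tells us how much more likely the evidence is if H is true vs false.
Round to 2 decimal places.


Likelihood Ratio (LR) = P(E|H) / P(E|¬H)

LR = 0.7299 / 0.0665
   = 10.98

The evidence is 10.98 times more likely if H is true than if H is false.
Because LR exceeds 1, E is evidence for H.


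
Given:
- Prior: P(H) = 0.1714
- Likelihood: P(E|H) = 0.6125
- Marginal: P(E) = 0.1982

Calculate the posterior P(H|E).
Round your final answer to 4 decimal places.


Using Bayes' theorem:

P(H|E) = P(E|H) × P(H) / P(E)
       = 0.6125 × 0.1714 / 0.1982
       = 0.10498250 / 0.1982
       = 0.5297

The evidence strengthens our belief in H.
Prior: 0.1714 → Posterior: 0.5297


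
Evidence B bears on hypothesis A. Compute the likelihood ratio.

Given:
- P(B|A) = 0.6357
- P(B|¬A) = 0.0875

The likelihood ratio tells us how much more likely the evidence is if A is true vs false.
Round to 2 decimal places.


Likelihood Ratio (LR) = P(B|A) / P(B|¬A)

LR = 0.6357 / 0.0875
   = 7.27

The evidence is 7.27 times more likely if A is true than if A is false.
Since LR > 1, the evidence supports A over ¬A.


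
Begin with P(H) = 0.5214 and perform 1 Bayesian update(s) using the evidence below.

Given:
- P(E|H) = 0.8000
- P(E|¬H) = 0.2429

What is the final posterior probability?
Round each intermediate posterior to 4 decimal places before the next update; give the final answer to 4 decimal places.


Sequential Bayesian updating:

Initial prior: P(H) = 0.5214

Update 1:
  P(E) = 0.8000 × 0.5214 + 0.2429 × 0.4786 = 0.41712000 + 0.11625194 = 0.53337194
  P(H|E) = 0.41712000 / 0.53337194 = 0.7820

Final posterior: 0.7820


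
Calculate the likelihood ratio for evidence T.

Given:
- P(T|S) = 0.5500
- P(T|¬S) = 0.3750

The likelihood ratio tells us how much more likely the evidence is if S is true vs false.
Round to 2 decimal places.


Likelihood Ratio (LR) = P(T|S) / P(T|¬S)

LR = 0.5500 / 0.3750
   = 1.47

The evidence is 1.47 times more likely if S is true than if S is false.
Because LR exceeds 1, T is evidence for S.


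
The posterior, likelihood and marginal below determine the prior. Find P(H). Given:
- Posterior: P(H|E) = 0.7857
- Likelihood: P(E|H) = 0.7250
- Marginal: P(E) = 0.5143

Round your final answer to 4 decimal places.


From Bayes' theorem: P(H|E) = P(E|H) × P(H) / P(E)

Rearranging for P(H):
P(H) = P(H|E) × P(E) / P(E|H)
     = 0.7857 × 0.5143 / 0.7250
     = 0.40408551 / 0.7250
     = 0.5574
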